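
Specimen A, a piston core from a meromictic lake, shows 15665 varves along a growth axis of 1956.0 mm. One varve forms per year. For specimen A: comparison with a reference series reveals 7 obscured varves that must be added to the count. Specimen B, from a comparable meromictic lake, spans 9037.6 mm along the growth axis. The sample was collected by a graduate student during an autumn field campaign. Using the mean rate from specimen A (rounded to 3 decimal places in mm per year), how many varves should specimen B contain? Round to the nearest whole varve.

72301 varves

Specimen A: correcting the raw count gives 15665 + 7 = 15672 true varves.
A: Mean rate = 1956.0 mm / 15672 years ≈ 0.125 mm/year.
Specimen B: 9037.6 mm / 0.125 mm per year = 72300.80 years ≈ 72301 varves.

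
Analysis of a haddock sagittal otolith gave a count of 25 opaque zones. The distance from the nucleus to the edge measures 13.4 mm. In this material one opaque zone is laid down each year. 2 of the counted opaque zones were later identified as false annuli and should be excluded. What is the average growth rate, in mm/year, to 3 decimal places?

0.583 mm/year

True opaque zone count = 25 − 2 = 23.
Mean rate = 13.4 mm / 23 years ≈ 0.583 mm/year.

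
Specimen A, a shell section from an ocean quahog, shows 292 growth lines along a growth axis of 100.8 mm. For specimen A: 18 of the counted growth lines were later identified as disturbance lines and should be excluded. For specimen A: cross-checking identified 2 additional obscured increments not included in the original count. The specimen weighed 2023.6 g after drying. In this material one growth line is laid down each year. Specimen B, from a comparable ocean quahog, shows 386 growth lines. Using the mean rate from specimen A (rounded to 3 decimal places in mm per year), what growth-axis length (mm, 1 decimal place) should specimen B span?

140.9 mm

Specimen A: adjusted count: 292 − 18 + 2 = 276 growth lines.
A: Mean rate = 100.8 mm / 276 years ≈ 0.365 mm per year.
B's length ≈ 0.365 × 386 = 140.9 mm.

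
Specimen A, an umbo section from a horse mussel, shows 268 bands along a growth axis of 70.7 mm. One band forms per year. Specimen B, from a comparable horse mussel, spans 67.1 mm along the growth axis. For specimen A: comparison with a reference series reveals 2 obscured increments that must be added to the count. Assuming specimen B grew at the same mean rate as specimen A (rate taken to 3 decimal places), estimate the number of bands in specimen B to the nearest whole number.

256 bands

Specimen A: after corrections the count is 268 + 2 = 270 bands.
A: Extension rate ≈ 70.7 / 270 = 0.262 mm/yr.
B spans 67.1 / 0.262 = 256.11 years ≈ 256 bands.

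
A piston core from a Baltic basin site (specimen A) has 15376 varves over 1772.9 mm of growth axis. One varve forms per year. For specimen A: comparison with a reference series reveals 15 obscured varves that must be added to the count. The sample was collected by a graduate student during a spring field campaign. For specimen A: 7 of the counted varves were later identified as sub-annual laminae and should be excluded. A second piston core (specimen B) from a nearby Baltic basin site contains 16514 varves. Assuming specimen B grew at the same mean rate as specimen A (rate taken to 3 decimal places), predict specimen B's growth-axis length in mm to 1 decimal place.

1899.1 mm

Specimen A: correcting the raw count gives 15376 − 7 + 15 = 15384 true varves.
A: Mean rate = 1772.9 mm / 15384 years ≈ 0.115 mm/year.
Length of B = 0.115 × 16514 = 1899.1 mm.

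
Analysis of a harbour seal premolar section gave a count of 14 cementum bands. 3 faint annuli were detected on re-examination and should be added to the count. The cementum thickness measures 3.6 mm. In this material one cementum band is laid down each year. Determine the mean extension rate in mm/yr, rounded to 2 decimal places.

Correcting the raw count gives 14 + 3 = 17 true cementum bands.
Extension rate ≈ 3.6 / 17 = 0.21 mm/yr.

0.21 mm/yr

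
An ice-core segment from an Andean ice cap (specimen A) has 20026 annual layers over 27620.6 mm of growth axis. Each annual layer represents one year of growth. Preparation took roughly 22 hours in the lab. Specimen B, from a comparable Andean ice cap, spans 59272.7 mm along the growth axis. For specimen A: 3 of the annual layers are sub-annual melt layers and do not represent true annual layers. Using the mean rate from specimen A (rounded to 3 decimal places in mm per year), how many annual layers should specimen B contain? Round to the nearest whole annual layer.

Specimen A: true annual layer count = 20026 − 3 = 20023.
A: Mean rate = 27620.6 mm / 20023 years ≈ 1.379 mm/year.
Specimen B: 59272.7 mm / 1.379 mm per year = 42982.38 years ≈ 42982 annual layers.

42982 annual layers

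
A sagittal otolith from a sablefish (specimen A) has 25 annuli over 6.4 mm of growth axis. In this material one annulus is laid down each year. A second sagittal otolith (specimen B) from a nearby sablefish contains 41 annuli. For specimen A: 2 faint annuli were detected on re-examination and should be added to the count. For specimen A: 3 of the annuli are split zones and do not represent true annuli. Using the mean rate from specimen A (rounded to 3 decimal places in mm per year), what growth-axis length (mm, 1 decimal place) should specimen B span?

Specimen A: after corrections the count is 25 − 3 + 2 = 24 annuli.
A: Mean rate = 6.4 mm / 24 years ≈ 0.267 mm/year.
B's length ≈ 0.267 × 41 = 10.9 mm.

10.9 mm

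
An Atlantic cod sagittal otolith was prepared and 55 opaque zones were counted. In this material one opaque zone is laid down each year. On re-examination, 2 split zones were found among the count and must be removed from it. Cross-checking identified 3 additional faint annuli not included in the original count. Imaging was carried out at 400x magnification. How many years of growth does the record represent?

56 yr

Correcting the raw count gives 55 − 2 + 3 = 56 true opaque zones.
At one opaque zone per year, that is 56 years.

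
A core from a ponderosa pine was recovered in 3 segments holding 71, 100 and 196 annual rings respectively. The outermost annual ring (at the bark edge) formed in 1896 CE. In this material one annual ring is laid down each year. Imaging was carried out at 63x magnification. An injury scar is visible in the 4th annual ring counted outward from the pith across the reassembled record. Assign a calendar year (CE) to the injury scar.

Total annual rings = 71 + 100 + 196 = 367.
367 − 4 = 363 annual rings lie beyond the injury scar toward the bark edge.
Counting back 363 years from 1896 CE places the injury scar in 1896 − 363 = 1533 CE.

1533 CE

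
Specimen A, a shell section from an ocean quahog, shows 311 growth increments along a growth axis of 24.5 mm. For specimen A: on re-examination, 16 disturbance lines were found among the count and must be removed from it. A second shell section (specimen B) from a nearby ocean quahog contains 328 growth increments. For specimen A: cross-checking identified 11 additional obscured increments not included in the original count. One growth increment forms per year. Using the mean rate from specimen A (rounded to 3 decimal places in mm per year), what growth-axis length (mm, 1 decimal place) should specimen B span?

26.2 mm

Specimen A: after corrections the count is 311 − 16 + 11 = 306 growth increments.
A: 24.5 mm over 306 years gives 24.5 / 306 ≈ 0.080 mm per year.
Length of B = 0.080 × 328 = 26.2 mm.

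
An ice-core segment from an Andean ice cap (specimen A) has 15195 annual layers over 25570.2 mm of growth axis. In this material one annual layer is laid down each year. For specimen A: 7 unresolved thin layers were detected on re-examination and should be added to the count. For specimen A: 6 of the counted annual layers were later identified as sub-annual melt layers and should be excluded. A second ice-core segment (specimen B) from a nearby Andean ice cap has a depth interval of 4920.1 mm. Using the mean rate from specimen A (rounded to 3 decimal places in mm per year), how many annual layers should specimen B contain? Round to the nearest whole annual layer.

2923 annual layers

Specimen A: adjusted count: 15195 − 6 + 7 = 15196 annual layers.
A: Mean rate = 25570.2 mm / 15196 years ≈ 1.683 mm per year.
For B, 4920.1 / 1.683 = 2923.41 years ≈ 2923 annual layers.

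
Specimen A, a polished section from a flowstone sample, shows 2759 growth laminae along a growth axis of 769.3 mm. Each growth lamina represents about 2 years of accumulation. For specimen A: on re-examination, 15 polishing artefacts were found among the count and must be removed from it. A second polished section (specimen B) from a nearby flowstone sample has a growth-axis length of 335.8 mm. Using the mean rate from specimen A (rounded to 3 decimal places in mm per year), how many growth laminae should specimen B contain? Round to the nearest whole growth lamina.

1199 growth laminae

Specimen A: correcting the raw count gives 2759 − 15 = 2744 true growth laminae.
Specimen A: at 2 years per growth lamina, 2744 × 2 = 5488 years.
A: Extension rate ≈ 769.3 / 5488 = 0.140 mm/yr.
For B, 335.8 / 0.140 = 2398.57 years; at 2 years per growth lamina that is 2398.57 / 2 ≈ 1199 growth laminae.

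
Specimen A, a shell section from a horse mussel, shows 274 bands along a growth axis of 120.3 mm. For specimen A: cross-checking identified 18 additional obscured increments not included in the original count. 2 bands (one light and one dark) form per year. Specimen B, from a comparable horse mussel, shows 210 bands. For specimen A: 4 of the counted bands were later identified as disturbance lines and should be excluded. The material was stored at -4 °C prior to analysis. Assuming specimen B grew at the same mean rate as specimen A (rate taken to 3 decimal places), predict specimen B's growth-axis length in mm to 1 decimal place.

Specimen A: adjusted count: 274 − 4 + 18 = 288 bands.
Specimen A: with 2 bands per year, 288 / 2 = 144 years.
A: 120.3 mm over 144 years gives 120.3 / 144 ≈ 0.835 mm per year.
Specimen B: 210 bands at 2 per year is 210 / 2 = 105 years. Length of B = 0.835 × 105 = 87.7 mm.

87.7 mm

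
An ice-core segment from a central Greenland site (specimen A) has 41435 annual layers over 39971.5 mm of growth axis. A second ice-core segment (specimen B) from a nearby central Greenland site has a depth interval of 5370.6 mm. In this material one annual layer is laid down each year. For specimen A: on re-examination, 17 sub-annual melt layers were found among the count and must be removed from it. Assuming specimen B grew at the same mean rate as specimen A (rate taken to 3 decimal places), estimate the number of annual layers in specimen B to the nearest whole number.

Specimen A: true annual layer count = 41435 − 17 = 41418.
A: 39971.5 mm over 41418 years gives 39971.5 / 41418 ≈ 0.965 mm/yr.
For B, 5370.6 / 0.965 = 5565.39 years ≈ 5565 annual layers.

5565 annual layers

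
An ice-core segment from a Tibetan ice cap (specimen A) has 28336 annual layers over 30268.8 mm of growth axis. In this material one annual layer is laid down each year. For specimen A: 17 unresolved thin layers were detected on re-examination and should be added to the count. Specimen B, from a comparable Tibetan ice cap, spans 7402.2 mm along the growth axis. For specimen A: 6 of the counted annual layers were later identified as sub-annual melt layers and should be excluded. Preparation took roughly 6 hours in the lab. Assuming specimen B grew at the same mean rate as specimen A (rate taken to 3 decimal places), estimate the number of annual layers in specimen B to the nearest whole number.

6931 annual layers

Specimen A: correcting the raw count gives 28336 − 6 + 17 = 28347 true annual layers.
A: 30268.8 mm over 28347 years gives 30268.8 / 28347 ≈ 1.068 mm/year.
Specimen B: 7402.2 mm / 1.068 mm per year = 6930.90 years ≈ 6931 annual layers.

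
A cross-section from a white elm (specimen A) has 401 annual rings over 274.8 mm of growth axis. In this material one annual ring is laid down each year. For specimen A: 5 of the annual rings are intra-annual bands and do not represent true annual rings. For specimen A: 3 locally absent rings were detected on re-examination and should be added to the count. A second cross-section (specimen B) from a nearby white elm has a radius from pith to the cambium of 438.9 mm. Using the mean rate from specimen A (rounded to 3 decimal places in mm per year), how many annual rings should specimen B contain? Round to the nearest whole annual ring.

Specimen A: adjusted count: 401 − 5 + 3 = 399 annual rings.
A: Extension rate ≈ 274.8 / 399 = 0.689 mm/yr.
B spans 438.9 / 0.689 = 637.01 years ≈ 637 annual rings.

637 annual rings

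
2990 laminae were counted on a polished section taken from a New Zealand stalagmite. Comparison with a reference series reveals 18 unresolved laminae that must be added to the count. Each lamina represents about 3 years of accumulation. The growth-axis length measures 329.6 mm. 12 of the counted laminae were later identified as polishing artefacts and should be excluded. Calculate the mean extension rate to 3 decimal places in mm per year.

True lamina count = 2990 − 12 + 18 = 2996.
At 3 years per lamina, 2996 × 3 = 8988 years.
Mean rate = 329.6 mm / 8988 years ≈ 0.037 mm per year.

0.037 mm per year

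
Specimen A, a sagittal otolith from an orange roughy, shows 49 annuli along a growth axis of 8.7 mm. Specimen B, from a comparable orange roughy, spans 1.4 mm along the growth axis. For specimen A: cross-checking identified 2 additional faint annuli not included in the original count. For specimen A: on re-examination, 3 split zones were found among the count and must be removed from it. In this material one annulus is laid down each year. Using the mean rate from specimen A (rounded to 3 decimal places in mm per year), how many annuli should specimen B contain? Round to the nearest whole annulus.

Specimen A: adjusted count: 49 − 3 + 2 = 48 annuli.
A: Mean rate = 8.7 mm / 48 years ≈ 0.181 mm/yr.
B spans 1.4 / 0.181 = 7.73 years ≈ 8 annuli.

8 annuli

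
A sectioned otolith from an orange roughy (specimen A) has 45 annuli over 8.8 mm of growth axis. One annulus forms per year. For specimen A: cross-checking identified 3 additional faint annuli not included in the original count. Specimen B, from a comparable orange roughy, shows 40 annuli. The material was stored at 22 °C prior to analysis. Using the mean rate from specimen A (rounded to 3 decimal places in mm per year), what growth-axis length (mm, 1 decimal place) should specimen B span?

Specimen A: adjusted count: 45 + 3 = 48 annuli.
A: Mean rate = 8.8 mm / 48 years ≈ 0.183 mm/year.
Length of B = 0.183 × 40 = 7.3 mm.

7.3 mm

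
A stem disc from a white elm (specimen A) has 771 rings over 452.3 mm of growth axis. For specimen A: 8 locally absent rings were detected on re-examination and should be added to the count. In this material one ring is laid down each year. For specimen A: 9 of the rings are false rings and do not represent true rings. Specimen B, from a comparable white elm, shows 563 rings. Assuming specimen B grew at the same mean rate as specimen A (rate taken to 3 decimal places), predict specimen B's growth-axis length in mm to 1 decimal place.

Specimen A: true ring count = 771 − 9 + 8 = 770.
A: 452.3 mm over 770 years gives 452.3 / 770 ≈ 0.587 mm/yr.
B's length ≈ 0.587 × 563 = 330.5 mm.

330.5 mm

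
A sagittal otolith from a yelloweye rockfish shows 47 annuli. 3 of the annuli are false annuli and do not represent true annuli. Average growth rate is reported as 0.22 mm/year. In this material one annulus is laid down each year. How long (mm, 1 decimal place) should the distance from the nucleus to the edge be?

9.7 mm

After corrections the count is 47 − 3 = 44 annuli.
Predicted length = 0.22 mm/year × 44 years = 9.7 mm.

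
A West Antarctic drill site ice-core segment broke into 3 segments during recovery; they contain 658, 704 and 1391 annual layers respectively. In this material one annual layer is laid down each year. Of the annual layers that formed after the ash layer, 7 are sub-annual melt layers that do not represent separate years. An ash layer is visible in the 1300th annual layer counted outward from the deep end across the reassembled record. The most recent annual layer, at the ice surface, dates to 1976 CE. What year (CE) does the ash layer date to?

530 CE

Total annual layers = 658 + 704 + 1391 = 2753.
Between annual layer 1300 and the ice surface there are 2753 − 1300 = 1453 annual layers.
Excluding 7 false annual layers: 1453 − 7 = 1446.
The annual layer at the ice surface is 1976 CE, so the ash layer dates to 1976 − 1446 = 530 CE.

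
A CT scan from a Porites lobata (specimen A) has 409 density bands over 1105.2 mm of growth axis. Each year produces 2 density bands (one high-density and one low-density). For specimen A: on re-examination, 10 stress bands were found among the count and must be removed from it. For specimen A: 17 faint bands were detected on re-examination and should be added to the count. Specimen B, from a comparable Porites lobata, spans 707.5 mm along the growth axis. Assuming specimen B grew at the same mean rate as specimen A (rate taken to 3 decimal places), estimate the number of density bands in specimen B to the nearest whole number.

266 density bands

Specimen A: correcting the raw count gives 409 − 10 + 17 = 416 true density bands.
Specimen A: dividing by 2 density bands per year: 416 / 2 = 208 years.
A: 1105.2 mm over 208 years gives 1105.2 / 208 ≈ 5.313 mm/yr.
Specimen B: 707.5 mm / 5.313 mm per year = 133.16 years; at 2 density bands per year that is 133.16 × 2 ≈ 266 density bands.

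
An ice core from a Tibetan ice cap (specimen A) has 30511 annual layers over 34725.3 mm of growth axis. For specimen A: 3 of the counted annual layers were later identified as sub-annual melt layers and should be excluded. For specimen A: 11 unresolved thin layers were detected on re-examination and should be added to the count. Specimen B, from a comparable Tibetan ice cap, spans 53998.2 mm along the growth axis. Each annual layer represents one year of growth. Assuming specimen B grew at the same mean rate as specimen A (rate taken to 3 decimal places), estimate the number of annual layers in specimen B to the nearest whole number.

47450 annual layers

Specimen A: correcting the raw count gives 30511 − 3 + 11 = 30519 true annual layers.
A: Mean rate = 34725.3 mm / 30519 years ≈ 1.138 mm per year.
B spans 53998.2 / 1.138 = 47450.09 years ≈ 47450 annual layers.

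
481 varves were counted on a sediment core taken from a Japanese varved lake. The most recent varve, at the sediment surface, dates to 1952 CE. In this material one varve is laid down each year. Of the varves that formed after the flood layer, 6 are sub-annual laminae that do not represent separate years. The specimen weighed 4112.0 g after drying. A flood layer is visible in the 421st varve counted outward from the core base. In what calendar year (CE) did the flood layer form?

1898 CE

The flood layer sits at varve 421 from the core base, so 481 − 421 = 60 varves formed after it.
60 − 6 false = 54 true varves after the flood layer.
The varve at the sediment surface is 1952 CE, so the flood layer dates to 1952 − 54 = 1898 CE.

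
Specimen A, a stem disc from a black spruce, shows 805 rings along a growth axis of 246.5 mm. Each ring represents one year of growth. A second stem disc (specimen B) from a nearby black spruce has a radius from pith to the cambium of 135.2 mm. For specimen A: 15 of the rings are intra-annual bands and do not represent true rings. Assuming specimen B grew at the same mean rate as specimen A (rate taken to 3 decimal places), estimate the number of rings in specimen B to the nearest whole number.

433 rings

Specimen A: correcting the raw count gives 805 − 15 = 790 true rings.
A: Mean rate = 246.5 mm / 790 years ≈ 0.312 mm per year.
B spans 135.2 / 0.312 = 433.33 years ≈ 433 rings.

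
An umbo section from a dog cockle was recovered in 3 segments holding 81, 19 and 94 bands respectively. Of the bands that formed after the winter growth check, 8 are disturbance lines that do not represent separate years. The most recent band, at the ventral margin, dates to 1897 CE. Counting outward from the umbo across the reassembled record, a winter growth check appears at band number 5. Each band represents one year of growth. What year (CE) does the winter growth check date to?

1716 CE

Total bands = 81 + 19 + 94 = 194.
Between band 5 and the ventral margin there are 194 − 5 = 189 bands.
Removing the 8 false bands leaves 189 − 8 = 181 true bands beyond the winter growth check.
Counting back 181 years from 1897 CE places the winter growth check in 1897 − 181 = 1716 CE.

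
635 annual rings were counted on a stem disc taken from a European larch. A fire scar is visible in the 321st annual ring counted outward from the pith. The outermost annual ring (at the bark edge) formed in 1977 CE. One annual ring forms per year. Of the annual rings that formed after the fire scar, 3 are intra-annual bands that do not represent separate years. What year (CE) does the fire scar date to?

Between annual ring 321 and the bark edge there are 635 − 321 = 314 annual rings.
Removing the 3 false annual rings leaves 314 − 3 = 311 true annual rings beyond the fire scar.
The annual ring at the bark edge is 1977 CE, so the fire scar dates to 1977 − 311 = 1666 CE.

1666 CE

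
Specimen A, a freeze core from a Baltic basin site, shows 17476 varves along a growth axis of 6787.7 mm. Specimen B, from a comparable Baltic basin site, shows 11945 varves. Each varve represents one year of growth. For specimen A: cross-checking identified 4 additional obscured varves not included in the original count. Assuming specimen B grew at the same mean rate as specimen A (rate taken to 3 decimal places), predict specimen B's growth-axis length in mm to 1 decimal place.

Specimen A: correcting the raw count gives 17476 + 4 = 17480 true varves.
A: 6787.7 mm over 17480 years gives 6787.7 / 17480 ≈ 0.388 mm/yr.
Length of B = 0.388 × 11945 = 4634.7 mm.

4634.7 mm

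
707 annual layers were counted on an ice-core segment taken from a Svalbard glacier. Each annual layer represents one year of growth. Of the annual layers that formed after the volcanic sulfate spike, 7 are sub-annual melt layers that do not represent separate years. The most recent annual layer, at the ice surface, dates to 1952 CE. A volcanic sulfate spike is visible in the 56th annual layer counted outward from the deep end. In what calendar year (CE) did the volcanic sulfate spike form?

1308 CE

The volcanic sulfate spike sits at annual layer 56 from the deep end, so 707 − 56 = 651 annual layers formed after it.
651 − 7 false = 644 true annual layers after the volcanic sulfate spike.
Counting back 644 years from 1952 CE places the volcanic sulfate spike in 1952 − 644 = 1308 CE.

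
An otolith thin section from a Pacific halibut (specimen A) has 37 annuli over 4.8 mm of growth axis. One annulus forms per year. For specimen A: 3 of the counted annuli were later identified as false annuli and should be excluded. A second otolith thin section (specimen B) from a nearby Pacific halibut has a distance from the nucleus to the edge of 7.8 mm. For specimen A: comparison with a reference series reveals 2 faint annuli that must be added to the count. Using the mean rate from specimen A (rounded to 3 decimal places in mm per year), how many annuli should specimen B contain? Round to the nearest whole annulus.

Specimen A: true annulus count = 37 − 3 + 2 = 36.
A: Mean rate = 4.8 mm / 36 years ≈ 0.133 mm per year.
For B, 7.8 / 0.133 = 58.65 years ≈ 59 annuli.

59 annuli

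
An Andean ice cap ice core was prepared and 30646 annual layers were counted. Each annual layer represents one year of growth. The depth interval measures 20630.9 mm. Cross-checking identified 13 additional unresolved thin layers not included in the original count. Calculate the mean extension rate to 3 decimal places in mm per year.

Adjusted count: 30646 + 13 = 30659 annual layers.
Mean rate = 20630.9 mm / 30659 years ≈ 0.673 mm per year.

0.673 mm per year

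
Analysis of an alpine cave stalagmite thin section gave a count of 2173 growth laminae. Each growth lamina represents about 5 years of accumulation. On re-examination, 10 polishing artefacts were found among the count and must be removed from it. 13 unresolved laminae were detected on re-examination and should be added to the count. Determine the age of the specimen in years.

Correcting the raw count gives 2173 − 10 + 13 = 2176 true growth laminae.
At 5 years per growth lamina, 2176 × 5 = 10880 years.

10880 years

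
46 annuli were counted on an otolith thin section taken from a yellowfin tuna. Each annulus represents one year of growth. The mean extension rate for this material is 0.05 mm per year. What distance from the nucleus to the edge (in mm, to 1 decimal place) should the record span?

46 years of growth are recorded.
Predicted length = 0.05 mm/year × 46 years = 2.3 mm.

2.3 mm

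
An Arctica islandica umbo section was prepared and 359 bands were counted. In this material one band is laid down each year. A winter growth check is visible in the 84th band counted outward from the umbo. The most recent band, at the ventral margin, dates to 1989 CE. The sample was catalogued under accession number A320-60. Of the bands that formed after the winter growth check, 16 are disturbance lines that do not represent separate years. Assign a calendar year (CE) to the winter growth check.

The winter growth check sits at band 84 from the umbo, so 359 − 84 = 275 bands formed after it.
Removing the 16 false bands leaves 275 − 16 = 259 true bands beyond the winter growth check.
Counting back 259 years from 1989 CE places the winter growth check in 1989 − 259 = 1730 CE.

1730 CE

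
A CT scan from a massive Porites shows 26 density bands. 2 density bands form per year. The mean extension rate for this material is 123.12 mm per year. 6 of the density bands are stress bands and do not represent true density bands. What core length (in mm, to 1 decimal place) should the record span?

1231.2 mm

Adjusted count: 26 − 6 = 20 density bands.
Dividing by 2 density bands per year: 20 / 2 = 10 years.
Length ≈ 123.12 × 10 = 1231.2 mm.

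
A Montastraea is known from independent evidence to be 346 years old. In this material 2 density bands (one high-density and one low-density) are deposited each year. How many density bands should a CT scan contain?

346 years at 2 density bands per year gives 346 × 2 = 692 density bands.
So 692 density bands should be present.

692 density bands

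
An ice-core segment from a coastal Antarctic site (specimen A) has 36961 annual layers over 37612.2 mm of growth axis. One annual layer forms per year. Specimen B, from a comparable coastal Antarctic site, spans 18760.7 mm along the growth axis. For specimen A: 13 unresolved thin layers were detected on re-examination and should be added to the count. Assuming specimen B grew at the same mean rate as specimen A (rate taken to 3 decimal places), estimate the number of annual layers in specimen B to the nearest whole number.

18447 annual layers

Specimen A: true annual layer count = 36961 + 13 = 36974.
A: Extension rate ≈ 37612.2 / 36974 = 1.017 mm per year.
For B, 18760.7 / 1.017 = 18447.10 years ≈ 18447 annual layers.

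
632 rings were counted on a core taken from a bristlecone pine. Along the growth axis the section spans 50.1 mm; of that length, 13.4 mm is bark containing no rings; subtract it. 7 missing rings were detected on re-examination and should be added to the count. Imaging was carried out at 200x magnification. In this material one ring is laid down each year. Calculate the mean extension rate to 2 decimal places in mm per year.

After corrections the count is 632 + 7 = 639 rings.
Net length = 50.1 − 13.4 = 36.7 mm.
Mean rate = 36.7 mm / 639 years ≈ 0.06 mm per year.

0.06 mm per year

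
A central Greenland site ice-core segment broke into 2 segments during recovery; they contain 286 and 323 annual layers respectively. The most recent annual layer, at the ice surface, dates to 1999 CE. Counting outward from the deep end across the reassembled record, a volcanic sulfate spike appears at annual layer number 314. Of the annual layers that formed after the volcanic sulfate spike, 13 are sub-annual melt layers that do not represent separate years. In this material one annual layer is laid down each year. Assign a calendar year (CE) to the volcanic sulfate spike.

1717 CE

Total annual layers = 286 + 323 = 609.
Between annual layer 314 and the ice surface there are 609 − 314 = 295 annual layers.
Removing the 13 false annual layers leaves 295 − 13 = 282 true annual layers beyond the volcanic sulfate spike.
1999 − 282 = 1717 CE.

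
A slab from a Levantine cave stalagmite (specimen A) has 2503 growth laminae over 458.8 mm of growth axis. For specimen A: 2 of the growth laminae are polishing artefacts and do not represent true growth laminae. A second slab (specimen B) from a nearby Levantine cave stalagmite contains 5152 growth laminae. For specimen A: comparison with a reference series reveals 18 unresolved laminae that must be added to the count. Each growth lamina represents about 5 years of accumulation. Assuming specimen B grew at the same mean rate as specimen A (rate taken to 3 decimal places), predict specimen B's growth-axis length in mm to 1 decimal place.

Specimen A: true growth lamina count = 2503 − 2 + 18 = 2519.
Specimen A: multiplying by 5 years per growth lamina: 2519 × 5 = 12595 years.
A: 458.8 mm over 12595 years gives 458.8 / 12595 ≈ 0.036 mm/year.
Specimen B: multiplying by 5 years per growth lamina: 5152 × 5 = 25760 years. B's length ≈ 0.036 × 25760 = 927.4 mm.

927.4 mm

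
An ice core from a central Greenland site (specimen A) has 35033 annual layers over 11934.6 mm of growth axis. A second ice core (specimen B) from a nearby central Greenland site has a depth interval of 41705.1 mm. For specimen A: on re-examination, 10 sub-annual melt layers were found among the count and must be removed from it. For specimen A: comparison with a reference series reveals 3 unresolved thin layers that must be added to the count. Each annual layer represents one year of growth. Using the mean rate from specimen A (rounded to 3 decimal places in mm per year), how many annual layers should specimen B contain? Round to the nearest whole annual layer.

122302 annual layers

Specimen A: after corrections the count is 35033 − 10 + 3 = 35026 annual layers.
A: Extension rate ≈ 11934.6 / 35026 = 0.341 mm/yr.
Specimen B: 41705.1 mm / 0.341 mm per year = 122302.35 years ≈ 122302 annual layers.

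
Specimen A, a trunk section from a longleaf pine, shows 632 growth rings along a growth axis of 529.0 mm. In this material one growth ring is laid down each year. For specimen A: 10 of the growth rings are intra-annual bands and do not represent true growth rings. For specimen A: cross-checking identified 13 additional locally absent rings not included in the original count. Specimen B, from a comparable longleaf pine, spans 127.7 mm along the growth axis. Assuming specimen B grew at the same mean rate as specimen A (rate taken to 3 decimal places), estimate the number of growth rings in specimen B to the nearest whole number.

Specimen A: after corrections the count is 632 − 10 + 13 = 635 growth rings.
A: Extension rate ≈ 529.0 / 635 = 0.833 mm/year.
For B, 127.7 / 0.833 = 153.30 years ≈ 153 growth rings.

153 growth rings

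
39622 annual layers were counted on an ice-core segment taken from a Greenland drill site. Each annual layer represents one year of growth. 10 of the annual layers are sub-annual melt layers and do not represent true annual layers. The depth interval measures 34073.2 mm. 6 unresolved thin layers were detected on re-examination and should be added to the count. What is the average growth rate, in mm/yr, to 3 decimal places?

0.860 mm/yr

After corrections the count is 39622 − 10 + 6 = 39618 annual layers.
34073.2 mm over 39618 years gives 34073.2 / 39618 ≈ 0.860 mm/yr.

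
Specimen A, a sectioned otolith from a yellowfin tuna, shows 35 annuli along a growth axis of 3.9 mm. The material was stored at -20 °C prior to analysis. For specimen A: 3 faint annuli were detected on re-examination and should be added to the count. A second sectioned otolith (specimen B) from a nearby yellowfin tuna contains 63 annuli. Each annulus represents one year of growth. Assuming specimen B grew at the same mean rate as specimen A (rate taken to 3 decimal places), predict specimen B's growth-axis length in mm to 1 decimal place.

Specimen A: true annulus count = 35 + 3 = 38.
A: Mean rate = 3.9 mm / 38 years ≈ 0.103 mm/yr.
For B, 0.103 mm/year × 63 years = 6.5 mm.

6.5 mm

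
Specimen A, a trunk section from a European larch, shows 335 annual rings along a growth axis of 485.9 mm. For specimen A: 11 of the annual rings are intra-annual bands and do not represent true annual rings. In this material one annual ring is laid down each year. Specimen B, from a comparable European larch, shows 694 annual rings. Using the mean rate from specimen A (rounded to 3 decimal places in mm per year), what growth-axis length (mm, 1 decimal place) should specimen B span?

Specimen A: correcting the raw count gives 335 − 11 = 324 true annual rings.
A: Extension rate ≈ 485.9 / 324 = 1.500 mm/yr.
For B, 1.500 mm/year × 694 years = 1041.0 mm.

1041.0 mm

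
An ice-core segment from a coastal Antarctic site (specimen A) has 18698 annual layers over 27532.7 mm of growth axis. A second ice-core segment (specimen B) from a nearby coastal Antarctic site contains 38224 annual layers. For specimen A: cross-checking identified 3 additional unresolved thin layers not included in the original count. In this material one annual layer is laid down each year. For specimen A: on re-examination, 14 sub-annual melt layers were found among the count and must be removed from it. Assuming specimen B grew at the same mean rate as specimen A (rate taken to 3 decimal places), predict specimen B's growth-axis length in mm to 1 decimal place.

Specimen A: after corrections the count is 18698 − 14 + 3 = 18687 annual layers.
A: Extension rate ≈ 27532.7 / 18687 = 1.473 mm/yr.
B's length ≈ 1.473 × 38224 = 56304.0 mm.

56304.0 mm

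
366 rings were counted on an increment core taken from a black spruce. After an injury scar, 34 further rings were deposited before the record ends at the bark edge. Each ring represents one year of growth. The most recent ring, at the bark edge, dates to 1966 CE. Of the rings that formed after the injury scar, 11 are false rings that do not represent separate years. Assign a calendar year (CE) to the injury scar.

1943 CE

34 rings post-date the injury scar.
Removing the 11 false rings leaves 34 − 11 = 23 true rings beyond the injury scar.
Counting back 23 years from 1966 CE places the injury scar in 1966 − 23 = 1943 CE.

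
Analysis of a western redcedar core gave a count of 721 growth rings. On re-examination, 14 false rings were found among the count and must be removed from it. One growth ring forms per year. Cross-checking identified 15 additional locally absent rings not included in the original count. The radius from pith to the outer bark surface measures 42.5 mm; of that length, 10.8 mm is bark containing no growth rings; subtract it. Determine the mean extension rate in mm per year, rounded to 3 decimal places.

Adjusted count: 721 − 14 + 15 = 722 growth rings.
Removing the 10.8 mm offcut leaves 42.5 − 10.8 = 31.7 mm.
31.7 mm over 722 years gives 31.7 / 722 ≈ 0.044 mm per year.

0.044 mm per year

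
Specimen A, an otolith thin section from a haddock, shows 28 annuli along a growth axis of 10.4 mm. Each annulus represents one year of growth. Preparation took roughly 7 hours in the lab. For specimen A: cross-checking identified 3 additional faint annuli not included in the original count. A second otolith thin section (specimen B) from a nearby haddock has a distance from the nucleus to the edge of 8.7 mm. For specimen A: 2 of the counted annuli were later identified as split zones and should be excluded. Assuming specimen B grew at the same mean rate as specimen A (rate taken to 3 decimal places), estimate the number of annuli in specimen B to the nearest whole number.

Specimen A: after corrections the count is 28 − 2 + 3 = 29 annuli.
A: Extension rate ≈ 10.4 / 29 = 0.359 mm/year.
B spans 8.7 / 0.359 = 24.23 years ≈ 24 annuli.

24 annuli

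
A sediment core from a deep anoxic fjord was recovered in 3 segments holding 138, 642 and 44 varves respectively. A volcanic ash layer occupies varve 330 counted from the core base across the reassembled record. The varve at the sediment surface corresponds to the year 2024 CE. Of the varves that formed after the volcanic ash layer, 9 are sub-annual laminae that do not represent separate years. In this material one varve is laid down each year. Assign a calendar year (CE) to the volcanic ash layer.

1539 CE

Total varves = 138 + 642 + 44 = 824.
Between varve 330 and the sediment surface there are 824 − 330 = 494 varves.
Excluding 9 false varves: 494 − 9 = 485.
The varve at the sediment surface is 2024 CE, so the volcanic ash layer dates to 2024 − 485 = 1539 CE.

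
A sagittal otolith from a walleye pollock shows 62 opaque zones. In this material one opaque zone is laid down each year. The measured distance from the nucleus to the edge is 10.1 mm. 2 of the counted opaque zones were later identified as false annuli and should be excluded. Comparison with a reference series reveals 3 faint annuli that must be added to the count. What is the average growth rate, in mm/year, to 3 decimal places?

0.160 mm/year

Adjusted count: 62 − 2 + 3 = 63 opaque zones.
Extension rate ≈ 10.1 / 63 = 0.160 mm/year.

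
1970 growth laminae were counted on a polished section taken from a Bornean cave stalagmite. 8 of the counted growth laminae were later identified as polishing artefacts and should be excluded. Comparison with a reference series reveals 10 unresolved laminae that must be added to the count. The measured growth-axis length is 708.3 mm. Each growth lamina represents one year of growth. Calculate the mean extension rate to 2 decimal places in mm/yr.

True growth lamina count = 1970 − 8 + 10 = 1972.
Extension rate ≈ 708.3 / 1972 = 0.36 mm/yr.

0.36 mm/yr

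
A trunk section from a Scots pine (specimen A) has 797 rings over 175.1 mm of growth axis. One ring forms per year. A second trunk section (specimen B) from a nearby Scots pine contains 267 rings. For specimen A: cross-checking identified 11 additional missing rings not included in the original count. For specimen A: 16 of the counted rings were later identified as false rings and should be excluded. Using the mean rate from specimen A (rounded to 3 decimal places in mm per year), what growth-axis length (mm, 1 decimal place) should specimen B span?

59.0 mm

Specimen A: after corrections the count is 797 − 16 + 11 = 792 rings.
A: 175.1 mm over 792 years gives 175.1 / 792 ≈ 0.221 mm/year.
Length of B = 0.221 × 267 = 59.0 mm.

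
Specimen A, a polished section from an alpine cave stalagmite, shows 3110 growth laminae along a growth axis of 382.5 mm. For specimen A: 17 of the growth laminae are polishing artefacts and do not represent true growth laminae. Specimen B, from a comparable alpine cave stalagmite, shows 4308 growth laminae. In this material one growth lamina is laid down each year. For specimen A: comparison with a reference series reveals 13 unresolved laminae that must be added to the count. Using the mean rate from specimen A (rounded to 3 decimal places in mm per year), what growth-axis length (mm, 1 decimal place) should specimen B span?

Specimen A: correcting the raw count gives 3110 − 17 + 13 = 3106 true growth laminae.
A: Mean rate = 382.5 mm / 3106 years ≈ 0.123 mm/yr.
Length of B = 0.123 × 4308 = 529.9 mm.

529.9 mm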